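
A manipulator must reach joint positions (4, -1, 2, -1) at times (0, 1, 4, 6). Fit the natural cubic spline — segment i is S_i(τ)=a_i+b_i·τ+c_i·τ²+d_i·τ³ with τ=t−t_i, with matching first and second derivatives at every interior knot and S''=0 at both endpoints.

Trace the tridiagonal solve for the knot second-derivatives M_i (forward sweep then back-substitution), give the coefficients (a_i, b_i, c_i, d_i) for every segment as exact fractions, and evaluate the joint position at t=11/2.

Δ: Δ0=-5, Δ1=1, Δ2=-3/2
row 1: diag=8, rhs=36; c'=3/8, d'=9/2
row 2: denom=10−3·3/8=71/8; d'=(-15−3·9/2)/(71/8)=-228/71
back: M2=-228/71
back: M1=9/2−3/8·-228/71=405/71
M: M0=0, M1=405/71, M2=-228/71, M3=0
seg 0: a=4, c=M0/2=0, d=(M1−M0)/(6·1)=135/142, b=Δ0−h0·(2M0+M1)/6=-845/142
seg 1: a=-1, c=M1/2=405/142, d=(M2−M1)/(6·3)=-211/426, b=Δ1−h1·(2M1+M2)/6=-220/71
seg 2: a=2, c=M2/2=-114/71, d=(M3−M2)/(6·2)=19/71, b=Δ2−h2·(2M2+M3)/6=91/142
t_q=11/2 → seg 2, τ=3/2; S=2+91/142·τ+-114/71·τ²+19/71·τ³=143/568

  seg 0: a=4 b=-845/142 c=0 d=135/142
  seg 1: a=-1 b=-220/71 c=405/142 d=-211/426
  seg 2: a=2 b=91/142 c=-114/71 d=19/71
S(11/2) = 143/568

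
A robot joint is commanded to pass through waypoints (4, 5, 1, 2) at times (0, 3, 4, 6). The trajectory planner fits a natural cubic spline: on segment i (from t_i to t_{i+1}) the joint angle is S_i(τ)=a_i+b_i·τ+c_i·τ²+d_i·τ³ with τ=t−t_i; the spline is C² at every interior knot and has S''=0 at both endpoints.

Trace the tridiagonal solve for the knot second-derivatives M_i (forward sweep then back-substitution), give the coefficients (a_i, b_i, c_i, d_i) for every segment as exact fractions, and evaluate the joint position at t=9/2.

  seg 0: a=4 b=643/282 c=0 d=-61/282
  seg 1: a=5 b=-502/141 c=-183/94 d=425/282
  seg 2: a=1 b=-827/282 c=121/47 d=-121/282
S(9/2) = 93/752

Δ: Δ0=1/3, Δ1=-4, Δ2=1/2
row 1: diag=8, rhs=-26; c'=1/8, d'=-13/4
row 2: denom=6−1·1/8=47/8; d'=(27−1·-13/4)/(47/8)=242/47
back: M2=242/47
back: M1=-13/4−1/8·242/47=-183/47
M: M0=0, M1=-183/47, M2=242/47, M3=0
seg 0: a=4, c=M0/2=0, d=(M1−M0)/(6·3)=-61/282, b=Δ0−h0·(2M0+M1)/6=643/282
seg 1: a=5, c=M1/2=-183/94, d=(M2−M1)/(6·1)=425/282, b=Δ1−h1·(2M1+M2)/6=-502/141
seg 2: a=1, c=M2/2=121/47, d=(M3−M2)/(6·2)=-121/282, b=Δ2−h2·(2M2+M3)/6=-827/282
t_q=9/2 → seg 2, τ=1/2; S=1+-827/282·τ+121/47·τ²+-121/282·τ³=93/752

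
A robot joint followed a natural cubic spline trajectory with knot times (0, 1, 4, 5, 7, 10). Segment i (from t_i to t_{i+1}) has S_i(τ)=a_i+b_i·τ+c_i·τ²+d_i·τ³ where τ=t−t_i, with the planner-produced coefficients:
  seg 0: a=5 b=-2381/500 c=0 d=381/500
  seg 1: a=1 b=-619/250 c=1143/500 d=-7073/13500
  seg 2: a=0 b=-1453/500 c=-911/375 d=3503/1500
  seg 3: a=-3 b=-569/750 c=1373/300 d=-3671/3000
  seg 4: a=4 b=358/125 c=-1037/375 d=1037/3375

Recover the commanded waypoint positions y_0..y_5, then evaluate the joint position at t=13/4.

y_0 = S_0(0) = a_0 = 5
y_1 = S_1(0) = a_1 = 1
y_2 = S_2(0) = a_2 = 0
y_3 = S_3(0) = a_3 = -3
y_4 = S_4(0) = a_4 = 4
y_5 = S_4(3) = -4
t_q=13/4 is in segment 1 (τ=9/4); S_1(τ)=33089/32000

y_0=5 y_1=1 y_2=0 y_3=-3 y_4=4 y_5=-4
S(13/4) = 33089/32000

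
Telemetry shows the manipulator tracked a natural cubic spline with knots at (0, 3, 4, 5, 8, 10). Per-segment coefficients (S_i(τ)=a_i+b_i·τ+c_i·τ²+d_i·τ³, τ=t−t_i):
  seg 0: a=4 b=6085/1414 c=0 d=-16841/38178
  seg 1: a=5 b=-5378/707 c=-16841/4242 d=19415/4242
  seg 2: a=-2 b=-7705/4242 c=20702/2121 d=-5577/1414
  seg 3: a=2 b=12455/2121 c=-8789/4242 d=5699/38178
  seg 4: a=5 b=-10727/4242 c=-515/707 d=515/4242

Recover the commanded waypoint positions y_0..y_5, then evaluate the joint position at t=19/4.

y_0 = S_0(0) = a_0 = 4
y_1 = S_1(0) = a_1 = 5
y_2 = S_2(0) = a_2 = -2
y_3 = S_3(0) = a_3 = 2
y_4 = S_4(0) = a_4 = 5
y_5 = S_4(2) = -2
t_q=19/4 is in segment 2 (τ=3/4); S_2(τ)=41997/90496

y_0=4 y_1=5 y_2=-2 y_3=2 y_4=5 y_5=-2
S(19/4) = 41997/90496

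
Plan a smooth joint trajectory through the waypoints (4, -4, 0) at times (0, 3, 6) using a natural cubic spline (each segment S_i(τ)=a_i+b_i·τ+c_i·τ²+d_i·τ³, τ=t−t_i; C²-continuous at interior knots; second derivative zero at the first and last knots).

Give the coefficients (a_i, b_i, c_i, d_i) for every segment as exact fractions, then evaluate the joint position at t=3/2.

Δ: Δ0=-8/3, Δ1=4/3
row 1: diag=12, rhs=24; c'=1/4, d'=2
back: M1=2
M: M0=0, M1=2, M2=0
seg 0: a=4, c=M0/2=0, d=(M1−M0)/(6·3)=1/9, b=Δ0−h0·(2M0+M1)/6=-11/3
seg 1: a=-4, c=M1/2=1, d=(M2−M1)/(6·3)=-1/9, b=Δ1−h1·(2M1+M2)/6=-2/3
t_q=3/2 → seg 0, τ=3/2; S=4+-11/3·τ+0·τ²+1/9·τ³=-9/8

  seg 0: a=4 b=-11/3 c=0 d=1/9
  seg 1: a=-4 b=-2/3 c=1 d=-1/9
S(3/2) = -9/8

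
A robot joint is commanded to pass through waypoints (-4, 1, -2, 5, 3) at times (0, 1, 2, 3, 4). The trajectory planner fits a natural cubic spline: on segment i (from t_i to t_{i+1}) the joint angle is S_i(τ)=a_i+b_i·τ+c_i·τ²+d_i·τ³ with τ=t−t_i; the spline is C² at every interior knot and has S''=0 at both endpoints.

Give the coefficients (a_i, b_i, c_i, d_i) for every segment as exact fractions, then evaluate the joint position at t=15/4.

Δ: Δ0=5, Δ1=-3, Δ2=7, Δ3=-2
row 1: diag=4, rhs=-48; c'=1/4, d'=-12
row 2: denom=4−1·1/4=15/4; d'=(60−1·-12)/(15/4)=96/5
row 3: denom=4−1·4/15=56/15; d'=(-54−1·96/5)/(56/15)=-549/28
back: M3=-549/28
back: M2=96/5−4/15·-549/28=171/7
back: M1=-12−1/4·171/7=-507/28
M: M0=0, M1=-507/28, M2=171/7, M3=-549/28, M4=0
seg 0: a=-4, c=M0/2=0, d=(M1−M0)/(6·1)=-169/56, b=Δ0−h0·(2M0+M1)/6=449/56
seg 1: a=1, c=M1/2=-507/56, d=(M2−M1)/(6·1)=397/56, b=Δ1−h1·(2M1+M2)/6=-29/28
seg 2: a=-2, c=M2/2=171/14, d=(M3−M2)/(6·1)=-411/56, b=Δ2−h2·(2M2+M3)/6=17/8
seg 3: a=5, c=M3/2=-549/56, d=(M4−M3)/(6·1)=183/56, b=Δ3−h3·(2M3+M4)/6=127/28
t_q=15/4 → seg 3, τ=3/4; S=5+127/28·τ+-549/56·τ²+183/56·τ³=15289/3584

  seg 0: a=-4 b=449/56 c=0 d=-169/56
  seg 1: a=1 b=-29/28 c=-507/56 d=397/56
  seg 2: a=-2 b=17/8 c=171/14 d=-411/56
  seg 3: a=5 b=127/28 c=-549/56 d=183/56
S(15/4) = 15289/3584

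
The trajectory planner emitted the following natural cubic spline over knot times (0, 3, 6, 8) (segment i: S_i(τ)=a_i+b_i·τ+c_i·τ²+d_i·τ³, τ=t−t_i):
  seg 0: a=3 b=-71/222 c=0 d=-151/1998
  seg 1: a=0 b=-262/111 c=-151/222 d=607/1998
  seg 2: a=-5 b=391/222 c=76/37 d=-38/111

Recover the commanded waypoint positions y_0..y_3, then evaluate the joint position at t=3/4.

y_0=3 y_1=0 y_2=-5 y_3=4
S(3/4) = 12921/4736

y_0 = S_0(0) = a_0 = 3
y_1 = S_1(0) = a_1 = 0
y_2 = S_2(0) = a_2 = -5
y_3 = S_2(2) = 4
t_q=3/4 is in segment 0 (τ=3/4); S_0(τ)=12921/4736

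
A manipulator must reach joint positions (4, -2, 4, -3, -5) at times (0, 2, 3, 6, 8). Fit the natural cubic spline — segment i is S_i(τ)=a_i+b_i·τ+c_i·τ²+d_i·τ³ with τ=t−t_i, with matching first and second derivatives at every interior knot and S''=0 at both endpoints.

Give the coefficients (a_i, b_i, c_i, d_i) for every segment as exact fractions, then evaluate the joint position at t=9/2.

Δ: Δ0=-3, Δ1=6, Δ2=-7/3, Δ3=-1
row 1: diag=6, rhs=54; c'=1/6, d'=9
row 2: denom=8−1·1/6=47/6; d'=(-50−1·9)/(47/6)=-354/47
row 3: denom=10−3·18/47=416/47; d'=(8−3·-354/47)/(416/47)=719/208
back: M3=719/208
back: M2=-354/47−18/47·719/208=-921/104
back: M1=9−1/6·-921/104=2179/208
M: M0=0, M1=2179/208, M2=-921/104, M3=719/208, M4=0
seg 0: a=4, c=M0/2=0, d=(M1−M0)/(6·2)=2179/2496, b=Δ0−h0·(2M0+M1)/6=-4051/624
seg 1: a=-2, c=M1/2=2179/416, d=(M2−M1)/(6·1)=-4021/1248, b=Δ1−h1·(2M1+M2)/6=1243/312
seg 2: a=4, c=M2/2=-921/208, d=(M3−M2)/(6·3)=197/288, b=Δ2−h2·(2M2+M3)/6=5983/1248
seg 3: a=-3, c=M3/2=719/416, d=(M4−M3)/(6·2)=-719/2496, b=Δ3−h3·(2M3+M4)/6=-1031/312
t_q=9/2 → seg 2, τ=3/2; S=4+5983/1248·τ+-921/208·τ²+197/288·τ³=11771/3328

  seg 0: a=4 b=-4051/624 c=0 d=2179/2496
  seg 1: a=-2 b=1243/312 c=2179/416 d=-4021/1248
  seg 2: a=4 b=5983/1248 c=-921/208 d=197/288
  seg 3: a=-3 b=-1031/312 c=719/416 d=-719/2496
S(9/2) = 11771/3328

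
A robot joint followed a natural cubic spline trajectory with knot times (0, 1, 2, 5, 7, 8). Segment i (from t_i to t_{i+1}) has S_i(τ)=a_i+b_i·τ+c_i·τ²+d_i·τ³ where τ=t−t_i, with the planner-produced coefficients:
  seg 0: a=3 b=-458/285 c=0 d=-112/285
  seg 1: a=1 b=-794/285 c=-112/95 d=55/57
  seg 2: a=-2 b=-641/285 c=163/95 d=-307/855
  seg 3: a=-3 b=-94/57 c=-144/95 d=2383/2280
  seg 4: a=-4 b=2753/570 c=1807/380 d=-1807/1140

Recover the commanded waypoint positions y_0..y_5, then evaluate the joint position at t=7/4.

y_0=3 y_1=1 y_2=-2 y_3=-3 y_4=-4 y_5=4
S(7/4) = -8181/6080

y_0 = S_0(0) = a_0 = 3
y_1 = S_1(0) = a_1 = 1
y_2 = S_2(0) = a_2 = -2
y_3 = S_3(0) = a_3 = -3
y_4 = S_4(0) = a_4 = -4
y_5 = S_4(1) = 4
t_q=7/4 is in segment 1 (τ=3/4); S_1(τ)=-8181/6080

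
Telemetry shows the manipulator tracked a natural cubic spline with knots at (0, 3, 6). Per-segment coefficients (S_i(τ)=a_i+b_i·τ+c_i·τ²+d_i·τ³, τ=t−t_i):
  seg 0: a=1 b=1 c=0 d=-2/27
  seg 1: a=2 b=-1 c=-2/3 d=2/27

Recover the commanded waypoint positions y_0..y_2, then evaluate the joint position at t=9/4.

y_0 = S_0(0) = a_0 = 1
y_1 = S_1(0) = a_1 = 2
y_2 = S_1(3) = -5
t_q=9/4 is in segment 0 (τ=9/4); S_0(τ)=77/32

y_0=1 y_1=2 y_2=-5
S(9/4) = 77/32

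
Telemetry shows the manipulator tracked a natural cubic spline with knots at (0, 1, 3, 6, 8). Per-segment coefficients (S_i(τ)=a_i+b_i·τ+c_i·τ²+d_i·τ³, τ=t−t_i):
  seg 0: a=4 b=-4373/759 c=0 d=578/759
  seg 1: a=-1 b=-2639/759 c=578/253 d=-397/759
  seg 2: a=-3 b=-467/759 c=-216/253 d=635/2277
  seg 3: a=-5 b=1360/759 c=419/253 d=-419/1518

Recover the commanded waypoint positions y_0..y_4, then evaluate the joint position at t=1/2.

y_0 = S_0(0) = a_0 = 4
y_1 = S_1(0) = a_1 = -1
y_2 = S_2(0) = a_2 = -3
y_3 = S_3(0) = a_3 = -5
y_4 = S_3(2) = 3
t_q=1/2 is in segment 0 (τ=1/2); S_0(τ)=1229/1012

y_0=4 y_1=-1 y_2=-3 y_3=-5 y_4=3
S(1/2) = 1229/1012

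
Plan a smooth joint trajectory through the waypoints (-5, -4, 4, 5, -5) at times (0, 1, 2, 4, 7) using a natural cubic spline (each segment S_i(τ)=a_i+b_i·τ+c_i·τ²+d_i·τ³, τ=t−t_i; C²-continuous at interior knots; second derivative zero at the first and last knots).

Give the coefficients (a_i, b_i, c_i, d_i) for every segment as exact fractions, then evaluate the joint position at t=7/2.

  seg 0: a=-5 b=-368/321 c=0 d=689/321
  seg 1: a=-4 b=1699/321 c=689/107 d=-1198/321
  seg 2: a=4 b=2239/321 c=-509/107 d=1951/2568
  seg 3: a=5 b=-1885/642 c=-85/428 d=85/3852
S(7/2) = 43303/6848

Δ: Δ0=1, Δ1=8, Δ2=1/2, Δ3=-10/3
row 1: diag=4, rhs=42; c'=1/4, d'=21/2
row 2: denom=6−1·1/4=23/4; d'=(-45−1·21/2)/(23/4)=-222/23
row 3: denom=10−2·8/23=214/23; d'=(-23−2·-222/23)/(214/23)=-85/214
back: M3=-85/214
back: M2=-222/23−8/23·-85/214=-1018/107
back: M1=21/2−1/4·-1018/107=1378/107
M: M0=0, M1=1378/107, M2=-1018/107, M3=-85/214, M4=0
seg 0: a=-5, c=M0/2=0, d=(M1−M0)/(6·1)=689/321, b=Δ0−h0·(2M0+M1)/6=-368/321
seg 1: a=-4, c=M1/2=689/107, d=(M2−M1)/(6·1)=-1198/321, b=Δ1−h1·(2M1+M2)/6=1699/321
seg 2: a=4, c=M2/2=-509/107, d=(M3−M2)/(6·2)=1951/2568, b=Δ2−h2·(2M2+M3)/6=2239/321
seg 3: a=5, c=M3/2=-85/428, d=(M4−M3)/(6·3)=85/3852, b=Δ3−h3·(2M3+M4)/6=-1885/642
t_q=7/2 → seg 2, τ=3/2; S=4+2239/321·τ+-509/107·τ²+1951/2568·τ³=43303/6848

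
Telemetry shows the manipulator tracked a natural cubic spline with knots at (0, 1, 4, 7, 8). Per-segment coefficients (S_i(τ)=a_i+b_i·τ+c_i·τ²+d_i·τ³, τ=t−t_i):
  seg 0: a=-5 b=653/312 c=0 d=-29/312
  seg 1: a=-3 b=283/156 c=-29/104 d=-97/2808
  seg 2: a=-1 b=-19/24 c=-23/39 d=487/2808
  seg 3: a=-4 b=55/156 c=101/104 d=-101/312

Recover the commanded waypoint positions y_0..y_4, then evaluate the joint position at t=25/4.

y_0=-5 y_1=-3 y_2=-1 y_3=-4 y_4=-3
S(25/4) = -25235/6656

y_0 = S_0(0) = a_0 = -5
y_1 = S_1(0) = a_1 = -3
y_2 = S_2(0) = a_2 = -1
y_3 = S_3(0) = a_3 = -4
y_4 = S_3(1) = -3
t_q=25/4 is in segment 2 (τ=9/4); S_2(τ)=-25235/6656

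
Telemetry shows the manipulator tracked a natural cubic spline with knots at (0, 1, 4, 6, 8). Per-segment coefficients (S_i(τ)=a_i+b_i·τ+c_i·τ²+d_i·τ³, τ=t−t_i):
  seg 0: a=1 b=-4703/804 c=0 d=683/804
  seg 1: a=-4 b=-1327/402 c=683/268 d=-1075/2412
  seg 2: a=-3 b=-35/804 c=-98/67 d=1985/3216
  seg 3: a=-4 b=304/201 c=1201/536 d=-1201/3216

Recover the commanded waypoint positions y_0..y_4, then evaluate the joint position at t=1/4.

y_0=1 y_1=-4 y_2=-3 y_3=-4 y_4=5
S(1/4) = -7703/17152

y_0 = S_0(0) = a_0 = 1
y_1 = S_1(0) = a_1 = -4
y_2 = S_2(0) = a_2 = -3
y_3 = S_3(0) = a_3 = -4
y_4 = S_3(2) = 5
t_q=1/4 is in segment 0 (τ=1/4); S_0(τ)=-7703/17152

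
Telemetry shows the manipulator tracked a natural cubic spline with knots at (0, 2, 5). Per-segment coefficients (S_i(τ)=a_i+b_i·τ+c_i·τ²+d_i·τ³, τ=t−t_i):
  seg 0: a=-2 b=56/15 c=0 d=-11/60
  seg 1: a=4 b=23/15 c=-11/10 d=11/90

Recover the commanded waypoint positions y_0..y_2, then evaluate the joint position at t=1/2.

y_0 = S_0(0) = a_0 = -2
y_1 = S_1(0) = a_1 = 4
y_2 = S_1(3) = 2
t_q=1/2 is in segment 0 (τ=1/2); S_0(τ)=-5/32

y_0=-2 y_1=4 y_2=2
S(1/2) = -5/32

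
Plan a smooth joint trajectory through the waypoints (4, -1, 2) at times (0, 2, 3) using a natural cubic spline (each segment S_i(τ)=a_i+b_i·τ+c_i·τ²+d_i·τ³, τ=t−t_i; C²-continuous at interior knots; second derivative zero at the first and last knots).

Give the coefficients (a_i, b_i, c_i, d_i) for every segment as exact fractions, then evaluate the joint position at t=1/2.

Δ: Δ0=-5/2, Δ1=3
row 1: diag=6, rhs=33; c'=1/6, d'=11/2
back: M1=11/2
M: M0=0, M1=11/2, M2=0
seg 0: a=4, c=M0/2=0, d=(M1−M0)/(6·2)=11/24, b=Δ0−h0·(2M0+M1)/6=-13/3
seg 1: a=-1, c=M1/2=11/4, d=(M2−M1)/(6·1)=-11/12, b=Δ1−h1·(2M1+M2)/6=7/6
t_q=1/2 → seg 0, τ=1/2; S=4+-13/3·τ+0·τ²+11/24·τ³=121/64

  seg 0: a=4 b=-13/3 c=0 d=11/24
  seg 1: a=-1 b=7/6 c=11/4 d=-11/12
S(1/2) = 121/64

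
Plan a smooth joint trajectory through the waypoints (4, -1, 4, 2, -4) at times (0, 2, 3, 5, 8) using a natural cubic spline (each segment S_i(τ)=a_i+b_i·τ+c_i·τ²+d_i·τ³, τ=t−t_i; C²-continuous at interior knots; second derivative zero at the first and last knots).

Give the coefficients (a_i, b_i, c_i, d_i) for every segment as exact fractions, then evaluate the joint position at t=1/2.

Δ: Δ0=-5/2, Δ1=5, Δ2=-1, Δ3=-2
row 1: diag=6, rhs=45; c'=1/6, d'=15/2
row 2: denom=6−1·1/6=35/6; d'=(-36−1·15/2)/(35/6)=-261/35
row 3: denom=10−2·12/35=326/35; d'=(-6−2·-261/35)/(326/35)=156/163
back: M3=156/163
back: M2=-261/35−12/35·156/163=-1269/163
back: M1=15/2−1/6·-1269/163=1434/163
M: M0=0, M1=1434/163, M2=-1269/163, M3=156/163, M4=0
seg 0: a=4, c=M0/2=0, d=(M1−M0)/(6·2)=239/326, b=Δ0−h0·(2M0+M1)/6=-1771/326
seg 1: a=-1, c=M1/2=717/163, d=(M2−M1)/(6·1)=-901/326, b=Δ1−h1·(2M1+M2)/6=1097/326
seg 2: a=4, c=M2/2=-1269/326, d=(M3−M2)/(6·2)=475/652, b=Δ2−h2·(2M2+M3)/6=631/163
seg 3: a=2, c=M3/2=78/163, d=(M4−M3)/(6·3)=-26/489, b=Δ3−h3·(2M3+M4)/6=-482/163
t_q=1/2 → seg 0, τ=1/2; S=4+-1771/326·τ+0·τ²+239/326·τ³=3587/2608

  seg 0: a=4 b=-1771/326 c=0 d=239/326
  seg 1: a=-1 b=1097/326 c=717/163 d=-901/326
  seg 2: a=4 b=631/163 c=-1269/326 d=475/652
  seg 3: a=2 b=-482/163 c=78/163 d=-26/489
S(1/2) = 3587/2608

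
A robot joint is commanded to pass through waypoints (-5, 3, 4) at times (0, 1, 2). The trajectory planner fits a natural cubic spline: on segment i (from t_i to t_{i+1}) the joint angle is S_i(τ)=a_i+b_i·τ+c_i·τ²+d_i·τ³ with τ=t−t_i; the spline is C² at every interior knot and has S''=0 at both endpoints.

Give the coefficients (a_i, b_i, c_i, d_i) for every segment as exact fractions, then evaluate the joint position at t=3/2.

Δ: Δ0=8, Δ1=1
row 1: diag=4, rhs=-42; c'=1/4, d'=-21/2
back: M1=-21/2
M: M0=0, M1=-21/2, M2=0
seg 0: a=-5, c=M0/2=0, d=(M1−M0)/(6·1)=-7/4, b=Δ0−h0·(2M0+M1)/6=39/4
seg 1: a=3, c=M1/2=-21/4, d=(M2−M1)/(6·1)=7/4, b=Δ1−h1·(2M1+M2)/6=9/2
t_q=3/2 → seg 1, τ=1/2; S=3+9/2·τ+-21/4·τ²+7/4·τ³=133/32

  seg 0: a=-5 b=39/4 c=0 d=-7/4
  seg 1: a=3 b=9/2 c=-21/4 d=7/4
S(3/2) = 133/32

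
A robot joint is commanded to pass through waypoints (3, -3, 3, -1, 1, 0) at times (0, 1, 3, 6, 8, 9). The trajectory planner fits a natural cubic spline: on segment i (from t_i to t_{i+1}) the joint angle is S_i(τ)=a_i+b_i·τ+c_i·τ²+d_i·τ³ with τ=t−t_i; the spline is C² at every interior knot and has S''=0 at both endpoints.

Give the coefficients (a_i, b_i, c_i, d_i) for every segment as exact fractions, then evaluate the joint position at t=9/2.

  seg 0: a=3 b=-33029/4218 c=0 d=7721/4218
  seg 1: a=-3 b=-4933/2109 c=7721/1406 d=-11903/8436
  seg 2: a=3 b=5684/2109 c=-2091/703 d=31/57
  seg 3: a=-1 b=-985/2109 c=1350/703 d=-2503/4218
  seg 4: a=1 b=197/2109 c=-1153/703 d=1153/2109
S(9/2) = 647/296

Δ: Δ0=-6, Δ1=3, Δ2=-4/3, Δ3=1, Δ4=-1
row 1: diag=6, rhs=54; c'=1/3, d'=9
row 2: denom=10−2·1/3=28/3; d'=(-26−2·9)/(28/3)=-33/7
row 3: denom=10−3·9/28=253/28; d'=(14−3·-33/7)/(253/28)=788/253
row 4: denom=6−2·56/253=1406/253; d'=(-12−2·788/253)/(1406/253)=-2306/703
back: M4=-2306/703
back: M3=788/253−56/253·-2306/703=2700/703
back: M2=-33/7−9/28·2700/703=-4182/703
back: M1=9−1/3·-4182/703=7721/703
M: M0=0, M1=7721/703, M2=-4182/703, M3=2700/703, M4=-2306/703, M5=0
seg 0: a=3, c=M0/2=0, d=(M1−M0)/(6·1)=7721/4218, b=Δ0−h0·(2M0+M1)/6=-33029/4218
seg 1: a=-3, c=M1/2=7721/1406, d=(M2−M1)/(6·2)=-11903/8436, b=Δ1−h1·(2M1+M2)/6=-4933/2109
seg 2: a=3, c=M2/2=-2091/703, d=(M3−M2)/(6·3)=31/57, b=Δ2−h2·(2M2+M3)/6=5684/2109
seg 3: a=-1, c=M3/2=1350/703, d=(M4−M3)/(6·2)=-2503/4218, b=Δ3−h3·(2M3+M4)/6=-985/2109
seg 4: a=1, c=M4/2=-1153/703, d=(M5−M4)/(6·1)=1153/2109, b=Δ4−h4·(2M4+M5)/6=197/2109
t_q=9/2 → seg 2, τ=3/2; S=3+5684/2109·τ+-2091/703·τ²+31/57·τ³=647/296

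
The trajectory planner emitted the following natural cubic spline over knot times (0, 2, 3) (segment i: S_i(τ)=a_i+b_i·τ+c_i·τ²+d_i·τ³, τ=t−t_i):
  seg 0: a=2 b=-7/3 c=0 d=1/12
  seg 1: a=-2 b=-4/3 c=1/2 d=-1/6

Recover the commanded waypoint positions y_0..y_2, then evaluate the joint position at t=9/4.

y_0=2 y_1=-2 y_2=-3
S(9/4) = -295/128

y_0 = S_0(0) = a_0 = 2
y_1 = S_1(0) = a_1 = -2
y_2 = S_1(1) = -3
t_q=9/4 is in segment 1 (τ=1/4); S_1(τ)=-295/128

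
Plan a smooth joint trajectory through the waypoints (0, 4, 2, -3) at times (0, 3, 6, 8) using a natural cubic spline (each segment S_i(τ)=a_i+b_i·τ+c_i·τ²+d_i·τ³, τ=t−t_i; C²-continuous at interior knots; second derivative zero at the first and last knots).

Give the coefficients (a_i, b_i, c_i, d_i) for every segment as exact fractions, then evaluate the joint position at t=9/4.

  seg 0: a=0 b=383/222 c=0 d=-29/666
  seg 1: a=4 b=61/111 c=-29/74 d=-1/222
  seg 2: a=2 b=-427/222 c=-16/37 d=8/111
S(9/4) = 16035/4736

Δ: Δ0=4/3, Δ1=-2/3, Δ2=-5/2
row 1: diag=12, rhs=-12; c'=1/4, d'=-1
row 2: denom=10−3·1/4=37/4; d'=(-11−3·-1)/(37/4)=-32/37
back: M2=-32/37
back: M1=-1−1/4·-32/37=-29/37
M: M0=0, M1=-29/37, M2=-32/37, M3=0
seg 0: a=0, c=M0/2=0, d=(M1−M0)/(6·3)=-29/666, b=Δ0−h0·(2M0+M1)/6=383/222
seg 1: a=4, c=M1/2=-29/74, d=(M2−M1)/(6·3)=-1/222, b=Δ1−h1·(2M1+M2)/6=61/111
seg 2: a=2, c=M2/2=-16/37, d=(M3−M2)/(6·2)=8/111, b=Δ2−h2·(2M2+M3)/6=-427/222
t_q=9/4 → seg 0, τ=9/4; S=0+383/222·τ+0·τ²+-29/666·τ³=16035/4736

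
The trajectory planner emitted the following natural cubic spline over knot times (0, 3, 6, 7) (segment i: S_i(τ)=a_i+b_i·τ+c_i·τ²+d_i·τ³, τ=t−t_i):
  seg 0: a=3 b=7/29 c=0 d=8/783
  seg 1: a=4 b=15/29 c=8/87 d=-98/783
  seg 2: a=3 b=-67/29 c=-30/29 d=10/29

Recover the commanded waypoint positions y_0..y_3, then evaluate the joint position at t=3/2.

y_0=3 y_1=4 y_2=3 y_3=0
S(3/2) = 197/58

y_0 = S_0(0) = a_0 = 3
y_1 = S_1(0) = a_1 = 4
y_2 = S_2(0) = a_2 = 3
y_3 = S_2(1) = 0
t_q=3/2 is in segment 0 (τ=3/2); S_0(τ)=197/58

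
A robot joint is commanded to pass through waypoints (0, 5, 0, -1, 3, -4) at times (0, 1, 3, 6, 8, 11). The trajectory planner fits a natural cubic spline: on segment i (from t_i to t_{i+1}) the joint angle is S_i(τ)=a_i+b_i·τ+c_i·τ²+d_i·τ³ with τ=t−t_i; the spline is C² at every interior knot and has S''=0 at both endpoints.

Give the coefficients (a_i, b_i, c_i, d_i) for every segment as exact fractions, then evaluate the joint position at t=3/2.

  seg 0: a=0 b=30929/4836 c=0 d=-6749/4836
  seg 1: a=5 b=5341/2418 c=-6749/1612 d=8861/9672
  seg 2: a=0 b=-4285/1209 c=528/403 d=-290/3627
  seg 3: a=-1 b=2609/1209 c=238/403 d=-1619/4836
  seg 4: a=3 b=608/1209 c=-1143/806 d=127/806
S(3/2) = 133403/25792

Δ: Δ0=5, Δ1=-5/2, Δ2=-1/3, Δ3=2, Δ4=-7/3
row 1: diag=6, rhs=-45; c'=1/3, d'=-15/2
row 2: denom=10−2·1/3=28/3; d'=(13−2·-15/2)/(28/3)=3
row 3: denom=10−3·9/28=253/28; d'=(14−3·3)/(253/28)=140/253
row 4: denom=10−2·56/253=2418/253; d'=(-26−2·140/253)/(2418/253)=-1143/403
back: M4=-1143/403
back: M3=140/253−56/253·-1143/403=476/403
back: M2=3−9/28·476/403=1056/403
back: M1=-15/2−1/3·1056/403=-6749/806
M: M0=0, M1=-6749/806, M2=1056/403, M3=476/403, M4=-1143/403, M5=0
seg 0: a=0, c=M0/2=0, d=(M1−M0)/(6·1)=-6749/4836, b=Δ0−h0·(2M0+M1)/6=30929/4836
seg 1: a=5, c=M1/2=-6749/1612, d=(M2−M1)/(6·2)=8861/9672, b=Δ1−h1·(2M1+M2)/6=5341/2418
seg 2: a=0, c=M2/2=528/403, d=(M3−M2)/(6·3)=-290/3627, b=Δ2−h2·(2M2+M3)/6=-4285/1209
seg 3: a=-1, c=M3/2=238/403, d=(M4−M3)/(6·2)=-1619/4836, b=Δ3−h3·(2M3+M4)/6=2609/1209
seg 4: a=3, c=M4/2=-1143/806, d=(M5−M4)/(6·3)=127/806, b=Δ4−h4·(2M4+M5)/6=608/1209
t_q=3/2 → seg 1, τ=1/2; S=5+5341/2418·τ+-6749/1612·τ²+8861/9672·τ³=133403/25792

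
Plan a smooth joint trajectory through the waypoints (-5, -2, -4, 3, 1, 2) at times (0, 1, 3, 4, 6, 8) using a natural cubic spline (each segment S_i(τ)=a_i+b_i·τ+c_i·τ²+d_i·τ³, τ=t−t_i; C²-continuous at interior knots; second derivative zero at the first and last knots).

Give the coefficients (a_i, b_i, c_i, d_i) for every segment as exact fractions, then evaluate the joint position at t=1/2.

Δ: Δ0=3, Δ1=-1, Δ2=7, Δ3=-1, Δ4=1/2
row 1: diag=6, rhs=-24; c'=1/3, d'=-4
row 2: denom=6−2·1/3=16/3; d'=(48−2·-4)/(16/3)=21/2
row 3: denom=6−1·3/16=93/16; d'=(-48−1·21/2)/(93/16)=-312/31
row 4: denom=8−2·32/93=680/93; d'=(9−2·-312/31)/(680/93)=2709/680
back: M4=2709/680
back: M3=-312/31−32/93·2709/680=-972/85
back: M2=21/2−3/16·-972/85=4299/340
back: M1=-4−1/3·4299/340=-2793/340
M: M0=0, M1=-2793/340, M2=4299/340, M3=-972/85, M4=2709/680, M5=0
seg 0: a=-5, c=M0/2=0, d=(M1−M0)/(6·1)=-931/680, b=Δ0−h0·(2M0+M1)/6=2971/680
seg 1: a=-2, c=M1/2=-2793/680, d=(M2−M1)/(6·2)=591/340, b=Δ1−h1·(2M1+M2)/6=89/340
seg 2: a=-4, c=M2/2=4299/680, d=(M3−M2)/(6·1)=-2729/680, b=Δ2−h2·(2M2+M3)/6=319/68
seg 3: a=3, c=M3/2=-486/85, d=(M4−M3)/(6·2)=699/544, b=Δ3−h3·(2M3+M4)/6=3601/680
seg 4: a=1, c=M4/2=2709/1360, d=(M5−M4)/(6·2)=-903/2720, b=Δ4−h4·(2M4+M5)/6=-733/340
t_q=1/2 → seg 0, τ=1/2; S=-5+2971/680·τ+0·τ²+-931/680·τ³=-16247/5440

  seg 0: a=-5 b=2971/680 c=0 d=-931/680
  seg 1: a=-2 b=89/340 c=-2793/680 d=591/340
  seg 2: a=-4 b=319/68 c=4299/680 d=-2729/680
  seg 3: a=3 b=3601/680 c=-486/85 d=699/544
  seg 4: a=1 b=-733/340 c=2709/1360 d=-903/2720
S(1/2) = -16247/5440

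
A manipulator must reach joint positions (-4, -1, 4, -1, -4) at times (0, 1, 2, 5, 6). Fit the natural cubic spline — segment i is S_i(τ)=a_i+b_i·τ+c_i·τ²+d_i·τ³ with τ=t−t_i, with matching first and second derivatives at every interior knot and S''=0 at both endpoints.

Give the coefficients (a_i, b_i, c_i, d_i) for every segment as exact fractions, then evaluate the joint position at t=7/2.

Δ: Δ0=3, Δ1=5, Δ2=-5/3, Δ3=-3
row 1: diag=4, rhs=12; c'=1/4, d'=3
row 2: denom=8−1·1/4=31/4; d'=(-40−1·3)/(31/4)=-172/31
row 3: denom=8−3·12/31=212/31; d'=(-8−3·-172/31)/(212/31)=67/53
back: M3=67/53
back: M2=-172/31−12/31·67/53=-320/53
back: M1=3−1/4·-320/53=239/53
M: M0=0, M1=239/53, M2=-320/53, M3=67/53, M4=0
seg 0: a=-4, c=M0/2=0, d=(M1−M0)/(6·1)=239/318, b=Δ0−h0·(2M0+M1)/6=715/318
seg 1: a=-1, c=M1/2=239/106, d=(M2−M1)/(6·1)=-559/318, b=Δ1−h1·(2M1+M2)/6=716/159
seg 2: a=4, c=M2/2=-160/53, d=(M3−M2)/(6·3)=43/106, b=Δ2−h2·(2M2+M3)/6=1189/318
seg 3: a=-1, c=M3/2=67/106, d=(M4−M3)/(6·1)=-67/318, b=Δ3−h3·(2M3+M4)/6=-544/159
t_q=7/2 → seg 2, τ=3/2; S=4+1189/318·τ+-160/53·τ²+43/106·τ³=3549/848

  seg 0: a=-4 b=715/318 c=0 d=239/318
  seg 1: a=-1 b=716/159 c=239/106 d=-559/318
  seg 2: a=4 b=1189/318 c=-160/53 d=43/106
  seg 3: a=-1 b=-544/159 c=67/106 d=-67/318
S(7/2) = 3549/848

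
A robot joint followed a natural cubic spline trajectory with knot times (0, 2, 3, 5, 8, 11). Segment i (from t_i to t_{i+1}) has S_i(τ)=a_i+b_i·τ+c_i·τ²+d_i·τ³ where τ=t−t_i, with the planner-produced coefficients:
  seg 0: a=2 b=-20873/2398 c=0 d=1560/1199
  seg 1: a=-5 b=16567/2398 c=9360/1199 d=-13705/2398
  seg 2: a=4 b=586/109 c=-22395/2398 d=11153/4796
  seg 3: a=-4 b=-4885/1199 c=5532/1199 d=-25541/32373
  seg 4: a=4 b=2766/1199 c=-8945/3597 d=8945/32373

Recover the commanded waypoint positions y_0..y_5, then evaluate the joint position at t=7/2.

y_0 = S_0(0) = a_0 = 2
y_1 = S_1(0) = a_1 = -5
y_2 = S_2(0) = a_2 = 4
y_3 = S_3(0) = a_3 = -4
y_4 = S_4(0) = a_4 = 4
y_5 = S_4(3) = -4
t_q=7/2 is in segment 2 (τ=1/2); S_2(τ)=178181/38368

y_0=2 y_1=-5 y_2=4 y_3=-4 y_4=4 y_5=-4
S(7/2) = 178181/38368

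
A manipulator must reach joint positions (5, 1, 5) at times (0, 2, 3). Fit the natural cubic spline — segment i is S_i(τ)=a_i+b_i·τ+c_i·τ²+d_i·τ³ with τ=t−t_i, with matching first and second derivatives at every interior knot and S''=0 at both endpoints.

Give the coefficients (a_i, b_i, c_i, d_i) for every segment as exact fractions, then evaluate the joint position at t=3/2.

Δ: Δ0=-2, Δ1=4
row 1: diag=6, rhs=36; c'=1/6, d'=6
back: M1=6
M: M0=0, M1=6, M2=0
seg 0: a=5, c=M0/2=0, d=(M1−M0)/(6·2)=1/2, b=Δ0−h0·(2M0+M1)/6=-4
seg 1: a=1, c=M1/2=3, d=(M2−M1)/(6·1)=-1, b=Δ1−h1·(2M1+M2)/6=2
t_q=3/2 → seg 0, τ=3/2; S=5+-4·τ+0·τ²+1/2·τ³=11/16

  seg 0: a=5 b=-4 c=0 d=1/2
  seg 1: a=1 b=2 c=3 d=-1
S(3/2) = 11/16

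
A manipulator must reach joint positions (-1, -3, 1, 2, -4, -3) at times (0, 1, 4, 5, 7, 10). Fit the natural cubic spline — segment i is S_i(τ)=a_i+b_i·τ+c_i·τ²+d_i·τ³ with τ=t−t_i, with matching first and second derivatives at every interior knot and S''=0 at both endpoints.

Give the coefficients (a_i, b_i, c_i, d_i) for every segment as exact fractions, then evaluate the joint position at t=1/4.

Δ: Δ0=-2, Δ1=4/3, Δ2=1, Δ3=-3, Δ4=1/3
row 1: diag=8, rhs=20; c'=3/8, d'=5/2
row 2: denom=8−3·3/8=55/8; d'=(-2−3·5/2)/(55/8)=-76/55
row 3: denom=6−1·8/55=322/55; d'=(-24−1·-76/55)/(322/55)=-622/161
row 4: denom=10−2·55/161=1500/161; d'=(20−2·-622/161)/(1500/161)=372/125
back: M4=372/125
back: M3=-622/161−55/161·372/125=-122/25
back: M2=-76/55−8/55·-122/25=-84/125
back: M1=5/2−3/8·-84/125=344/125
M: M0=0, M1=344/125, M2=-84/125, M3=-122/25, M4=372/125, M5=0
seg 0: a=-1, c=M0/2=0, d=(M1−M0)/(6·1)=172/375, b=Δ0−h0·(2M0+M1)/6=-922/375
seg 1: a=-3, c=M1/2=172/125, d=(M2−M1)/(6·3)=-214/1125, b=Δ1−h1·(2M1+M2)/6=-406/375
seg 2: a=1, c=M2/2=-42/125, d=(M3−M2)/(6·1)=-263/375, b=Δ2−h2·(2M2+M3)/6=764/375
seg 3: a=2, c=M3/2=-61/25, d=(M4−M3)/(6·2)=491/750, b=Δ3−h3·(2M3+M4)/6=-277/375
seg 4: a=-4, c=M4/2=186/125, d=(M5−M4)/(6·3)=-62/375, b=Δ4−h4·(2M4+M5)/6=-991/375
t_q=1/4 → seg 0, τ=1/4; S=-1+-922/375·τ+0·τ²+172/375·τ³=-643/400

  seg 0: a=-1 b=-922/375 c=0 d=172/375
  seg 1: a=-3 b=-406/375 c=172/125 d=-214/1125
  seg 2: a=1 b=764/375 c=-42/125 d=-263/375
  seg 3: a=2 b=-277/375 c=-61/25 d=491/750
  seg 4: a=-4 b=-991/375 c=186/125 d=-62/375
S(1/4) = -643/400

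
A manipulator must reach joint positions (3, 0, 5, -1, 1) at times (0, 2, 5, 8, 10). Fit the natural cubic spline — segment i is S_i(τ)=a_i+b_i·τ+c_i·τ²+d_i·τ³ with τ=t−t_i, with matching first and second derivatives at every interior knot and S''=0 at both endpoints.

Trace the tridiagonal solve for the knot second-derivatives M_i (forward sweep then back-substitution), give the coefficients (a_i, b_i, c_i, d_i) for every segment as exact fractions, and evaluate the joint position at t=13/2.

Δ: Δ0=-3/2, Δ1=5/3, Δ2=-2, Δ3=1
row 1: diag=10, rhs=19; c'=3/10, d'=19/10
row 2: denom=12−3·3/10=111/10; d'=(-22−3·19/10)/(111/10)=-277/111
row 3: denom=10−3·10/37=340/37; d'=(18−3·-277/111)/(340/37)=943/340
back: M3=943/340
back: M2=-277/111−10/37·943/340=-331/102
back: M1=19/10−3/10·-331/102=977/340
M: M0=0, M1=977/340, M2=-331/102, M3=943/340, M4=0
seg 0: a=3, c=M0/2=0, d=(M1−M0)/(6·2)=977/4080, b=Δ0−h0·(2M0+M1)/6=-2507/1020
seg 1: a=0, c=M1/2=977/680, d=(M2−M1)/(6·3)=-6241/18360, b=Δ1−h1·(2M1+M2)/6=106/255
seg 2: a=5, c=M2/2=-331/204, d=(M3−M2)/(6·3)=6139/18360, b=Δ2−h2·(2M2+M3)/6=-17/120
seg 3: a=-1, c=M3/2=943/680, d=(M4−M3)/(6·2)=-943/4080, b=Δ3−h3·(2M3+M4)/6=-433/510
t_q=13/2 → seg 2, τ=3/2; S=5+-17/120·τ+-331/204·τ²+6139/18360·τ³=12323/5440

  seg 0: a=3 b=-2507/1020 c=0 d=977/4080
  seg 1: a=0 b=106/255 c=977/680 d=-6241/18360
  seg 2: a=5 b=-17/120 c=-331/204 d=6139/18360
  seg 3: a=-1 b=-433/510 c=943/680 d=-943/4080
S(13/2) = 12323/5440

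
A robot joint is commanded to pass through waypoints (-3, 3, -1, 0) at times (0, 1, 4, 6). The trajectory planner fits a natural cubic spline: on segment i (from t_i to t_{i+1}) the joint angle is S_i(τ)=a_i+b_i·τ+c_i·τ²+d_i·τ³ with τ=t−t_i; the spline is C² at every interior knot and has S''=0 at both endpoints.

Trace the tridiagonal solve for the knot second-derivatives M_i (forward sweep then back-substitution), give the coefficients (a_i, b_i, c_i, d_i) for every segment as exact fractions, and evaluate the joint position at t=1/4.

  seg 0: a=-3 b=3029/426 c=0 d=-473/426
  seg 1: a=3 b=805/213 c=-473/142 d=77/142
  seg 2: a=-1 b=-667/426 c=110/71 d=-55/213
S(1/4) = -11267/9088

Δ: Δ0=6, Δ1=-4/3, Δ2=1/2
row 1: diag=8, rhs=-44; c'=3/8, d'=-11/2
row 2: denom=10−3·3/8=71/8; d'=(11−3·-11/2)/(71/8)=220/71
back: M2=220/71
back: M1=-11/2−3/8·220/71=-473/71
M: M0=0, M1=-473/71, M2=220/71, M3=0
seg 0: a=-3, c=M0/2=0, d=(M1−M0)/(6·1)=-473/426, b=Δ0−h0·(2M0+M1)/6=3029/426
seg 1: a=3, c=M1/2=-473/142, d=(M2−M1)/(6·3)=77/142, b=Δ1−h1·(2M1+M2)/6=805/213
seg 2: a=-1, c=M2/2=110/71, d=(M3−M2)/(6·2)=-55/213, b=Δ2−h2·(2M2+M3)/6=-667/426
t_q=1/4 → seg 0, τ=1/4; S=-3+3029/426·τ+0·τ²+-473/426·τ³=-11267/9088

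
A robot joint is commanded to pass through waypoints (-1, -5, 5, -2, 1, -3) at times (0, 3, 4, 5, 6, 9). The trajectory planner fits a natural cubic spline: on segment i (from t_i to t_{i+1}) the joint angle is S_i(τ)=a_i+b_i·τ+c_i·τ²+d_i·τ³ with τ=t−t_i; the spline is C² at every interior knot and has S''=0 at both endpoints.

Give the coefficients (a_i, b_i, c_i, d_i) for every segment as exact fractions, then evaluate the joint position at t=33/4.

  seg 0: a=-1 b=-6974/897 c=0 d=214/299
  seg 1: a=-5 b=10360/897 c=1926/299 d=-7168/897
  seg 2: a=5 b=412/897 c=-5242/299 d=695/69
  seg 3: a=-2 b=-3935/897 c=3793/299 d=-4753/897
  seg 4: a=1 b=4564/897 c=-960/299 d=320/897
S(33/4) = 77/299

Δ: Δ0=-4/3, Δ1=10, Δ2=-7, Δ3=3, Δ4=-4/3
row 1: diag=8, rhs=68; c'=1/8, d'=17/2
row 2: denom=4−1·1/8=31/8; d'=(-102−1·17/2)/(31/8)=-884/31
row 3: denom=4−1·8/31=116/31; d'=(60−1·-884/31)/(116/31)=686/29
row 4: denom=8−1·31/116=897/116; d'=(-26−1·686/29)/(897/116)=-1920/299
back: M4=-1920/299
back: M3=686/29−31/116·-1920/299=7586/299
back: M2=-884/31−8/31·7586/299=-10484/299
back: M1=17/2−1/8·-10484/299=3852/299
M: M0=0, M1=3852/299, M2=-10484/299, M3=7586/299, M4=-1920/299, M5=0
seg 0: a=-1, c=M0/2=0, d=(M1−M0)/(6·3)=214/299, b=Δ0−h0·(2M0+M1)/6=-6974/897
seg 1: a=-5, c=M1/2=1926/299, d=(M2−M1)/(6·1)=-7168/897, b=Δ1−h1·(2M1+M2)/6=10360/897
seg 2: a=5, c=M2/2=-5242/299, d=(M3−M2)/(6·1)=695/69, b=Δ2−h2·(2M2+M3)/6=412/897
seg 3: a=-2, c=M3/2=3793/299, d=(M4−M3)/(6·1)=-4753/897, b=Δ3−h3·(2M3+M4)/6=-3935/897
seg 4: a=1, c=M4/2=-960/299, d=(M5−M4)/(6·3)=320/897, b=Δ4−h4·(2M4+M5)/6=4564/897
t_q=33/4 → seg 4, τ=9/4; S=1+4564/897·τ+-960/299·τ²+320/897·τ³=77/299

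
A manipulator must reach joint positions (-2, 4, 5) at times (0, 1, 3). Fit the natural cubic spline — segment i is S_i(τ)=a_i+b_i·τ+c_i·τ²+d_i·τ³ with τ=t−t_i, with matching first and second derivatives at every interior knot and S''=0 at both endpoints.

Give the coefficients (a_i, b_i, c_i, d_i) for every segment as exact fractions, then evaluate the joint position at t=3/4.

  seg 0: a=-2 b=83/12 c=0 d=-11/12
  seg 1: a=4 b=25/6 c=-11/4 d=11/24
S(3/4) = 717/256

Δ: Δ0=6, Δ1=1/2
row 1: diag=6, rhs=-33; c'=1/3, d'=-11/2
back: M1=-11/2
M: M0=0, M1=-11/2, M2=0
seg 0: a=-2, c=M0/2=0, d=(M1−M0)/(6·1)=-11/12, b=Δ0−h0·(2M0+M1)/6=83/12
seg 1: a=4, c=M1/2=-11/4, d=(M2−M1)/(6·2)=11/24, b=Δ1−h1·(2M1+M2)/6=25/6
t_q=3/4 → seg 0, τ=3/4; S=-2+83/12·τ+0·τ²+-11/12·τ³=717/256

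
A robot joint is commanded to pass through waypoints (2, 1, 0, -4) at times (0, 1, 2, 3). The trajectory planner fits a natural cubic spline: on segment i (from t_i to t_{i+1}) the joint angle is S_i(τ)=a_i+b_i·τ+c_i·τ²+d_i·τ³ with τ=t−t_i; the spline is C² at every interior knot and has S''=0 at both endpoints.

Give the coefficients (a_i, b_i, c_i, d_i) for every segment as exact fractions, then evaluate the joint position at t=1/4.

Δ: Δ0=-1, Δ1=-1, Δ2=-4
row 1: diag=4, rhs=0; c'=1/4, d'=0
row 2: denom=4−1·1/4=15/4; d'=(-18−1·0)/(15/4)=-24/5
back: M2=-24/5
back: M1=0−1/4·-24/5=6/5
M: M0=0, M1=6/5, M2=-24/5, M3=0
seg 0: a=2, c=M0/2=0, d=(M1−M0)/(6·1)=1/5, b=Δ0−h0·(2M0+M1)/6=-6/5
seg 1: a=1, c=M1/2=3/5, d=(M2−M1)/(6·1)=-1, b=Δ1−h1·(2M1+M2)/6=-3/5
seg 2: a=0, c=M2/2=-12/5, d=(M3−M2)/(6·1)=4/5, b=Δ2−h2·(2M2+M3)/6=-12/5
t_q=1/4 → seg 0, τ=1/4; S=2+-6/5·τ+0·τ²+1/5·τ³=109/64

  seg 0: a=2 b=-6/5 c=0 d=1/5
  seg 1: a=1 b=-3/5 c=3/5 d=-1
  seg 2: a=0 b=-12/5 c=-12/5 d=4/5
S(1/4) = 109/64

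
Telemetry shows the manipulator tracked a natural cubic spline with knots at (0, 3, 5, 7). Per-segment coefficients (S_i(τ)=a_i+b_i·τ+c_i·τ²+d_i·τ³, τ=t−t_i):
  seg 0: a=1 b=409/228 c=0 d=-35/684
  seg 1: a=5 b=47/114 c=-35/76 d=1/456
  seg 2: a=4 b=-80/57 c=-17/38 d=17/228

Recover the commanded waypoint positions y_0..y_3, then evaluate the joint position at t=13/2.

y_0=1 y_1=5 y_2=4 y_3=0
S(13/2) = 693/608

y_0 = S_0(0) = a_0 = 1
y_1 = S_1(0) = a_1 = 5
y_2 = S_2(0) = a_2 = 4
y_3 = S_2(2) = 0
t_q=13/2 is in segment 2 (τ=3/2); S_2(τ)=693/608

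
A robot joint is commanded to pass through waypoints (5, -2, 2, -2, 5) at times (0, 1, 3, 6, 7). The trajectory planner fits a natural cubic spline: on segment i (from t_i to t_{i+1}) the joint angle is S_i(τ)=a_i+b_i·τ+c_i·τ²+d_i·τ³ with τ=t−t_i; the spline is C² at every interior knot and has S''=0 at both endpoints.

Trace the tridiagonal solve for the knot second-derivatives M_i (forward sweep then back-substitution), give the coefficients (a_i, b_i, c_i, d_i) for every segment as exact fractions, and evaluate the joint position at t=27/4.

Δ: Δ0=-7, Δ1=2, Δ2=-4/3, Δ3=7
row 1: diag=6, rhs=54; c'=1/3, d'=9
row 2: denom=10−2·1/3=28/3; d'=(-20−2·9)/(28/3)=-57/14
row 3: denom=8−3·9/28=197/28; d'=(50−3·-57/14)/(197/28)=1742/197
back: M3=1742/197
back: M2=-57/14−9/28·1742/197=-1362/197
back: M1=9−1/3·-1362/197=2227/197
M: M0=0, M1=2227/197, M2=-1362/197, M3=1742/197, M4=0
seg 0: a=5, c=M0/2=0, d=(M1−M0)/(6·1)=2227/1182, b=Δ0−h0·(2M0+M1)/6=-10501/1182
seg 1: a=-2, c=M1/2=2227/394, d=(M2−M1)/(6·2)=-3589/2364, b=Δ1−h1·(2M1+M2)/6=-1910/591
seg 2: a=2, c=M2/2=-681/197, d=(M3−M2)/(6·3)=1552/1773, b=Δ2−h2·(2M2+M3)/6=685/591
seg 3: a=-2, c=M3/2=871/197, d=(M4−M3)/(6·1)=-871/591, b=Δ3−h3·(2M3+M4)/6=2395/591
t_q=27/4 → seg 3, τ=3/4; S=-2+2395/591·τ+871/197·τ²+-871/591·τ³=36621/12608

  seg 0: a=5 b=-10501/1182 c=0 d=2227/1182
  seg 1: a=-2 b=-1910/591 c=2227/394 d=-3589/2364
  seg 2: a=2 b=685/591 c=-681/197 d=1552/1773
  seg 3: a=-2 b=2395/591 c=871/197 d=-871/591
S(27/4) = 36621/12608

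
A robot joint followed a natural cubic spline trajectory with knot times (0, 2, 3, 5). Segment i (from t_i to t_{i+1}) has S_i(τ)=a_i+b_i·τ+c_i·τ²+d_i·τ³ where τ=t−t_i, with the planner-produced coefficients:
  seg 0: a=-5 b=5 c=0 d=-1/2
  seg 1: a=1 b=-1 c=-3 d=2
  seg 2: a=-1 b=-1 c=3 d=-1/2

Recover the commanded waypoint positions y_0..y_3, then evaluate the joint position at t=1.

y_0 = S_0(0) = a_0 = -5
y_1 = S_1(0) = a_1 = 1
y_2 = S_2(0) = a_2 = -1
y_3 = S_2(2) = 5
t_q=1 is in segment 0 (τ=1); S_0(τ)=-1/2

y_0=-5 y_1=1 y_2=-1 y_3=5
S(1) = -1/2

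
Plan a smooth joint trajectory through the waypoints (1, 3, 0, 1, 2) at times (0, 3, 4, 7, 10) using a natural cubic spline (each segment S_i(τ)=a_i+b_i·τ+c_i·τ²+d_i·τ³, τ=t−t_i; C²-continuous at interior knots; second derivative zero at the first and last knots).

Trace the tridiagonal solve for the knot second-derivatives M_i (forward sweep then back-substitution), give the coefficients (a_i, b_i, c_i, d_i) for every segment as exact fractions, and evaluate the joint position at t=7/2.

Δ: Δ0=2/3, Δ1=-3, Δ2=1/3, Δ3=1/3
row 1: diag=8, rhs=-22; c'=1/8, d'=-11/4
row 2: denom=8−1·1/8=63/8; d'=(20−1·-11/4)/(63/8)=26/9
row 3: denom=12−3·8/21=76/7; d'=(0−3·26/9)/(76/7)=-91/114
back: M3=-91/114
back: M2=26/9−8/21·-91/114=182/57
back: M1=-11/4−1/8·182/57=-359/114
M: M0=0, M1=-359/114, M2=182/57, M3=-91/114, M4=0
seg 0: a=1, c=M0/2=0, d=(M1−M0)/(6·3)=-359/2052, b=Δ0−h0·(2M0+M1)/6=511/228
seg 1: a=3, c=M1/2=-359/228, d=(M2−M1)/(6·1)=241/228, b=Δ1−h1·(2M1+M2)/6=-283/114
seg 2: a=0, c=M2/2=91/57, d=(M3−M2)/(6·3)=-455/2052, b=Δ2−h2·(2M2+M3)/6=-187/76
seg 3: a=1, c=M3/2=-91/228, d=(M4−M3)/(6·3)=91/2052, b=Δ3−h3·(2M3+M4)/6=43/38
t_q=7/2 → seg 1, τ=1/2; S=3+-283/114·τ+-359/228·τ²+241/228·τ³=2731/1824

  seg 0: a=1 b=511/228 c=0 d=-359/2052
  seg 1: a=3 b=-283/114 c=-359/228 d=241/228
  seg 2: a=0 b=-187/76 c=91/57 d=-455/2052
  seg 3: a=1 b=43/38 c=-91/228 d=91/2052
S(7/2) = 2731/1824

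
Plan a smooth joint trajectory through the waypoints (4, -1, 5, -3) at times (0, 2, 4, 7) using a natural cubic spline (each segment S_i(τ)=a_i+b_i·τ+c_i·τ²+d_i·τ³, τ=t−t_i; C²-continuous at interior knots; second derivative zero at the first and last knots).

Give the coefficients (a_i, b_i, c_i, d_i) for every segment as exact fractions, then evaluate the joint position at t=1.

  seg 0: a=4 b=-242/57 c=0 d=199/456
  seg 1: a=-1 b=113/114 c=199/76 d=-46/57
  seg 2: a=5 b=203/114 c=-169/76 d=169/684
S(1) = 29/152

Δ: Δ0=-5/2, Δ1=3, Δ2=-8/3
row 1: diag=8, rhs=33; c'=1/4, d'=33/8
row 2: denom=10−2·1/4=19/2; d'=(-34−2·33/8)/(19/2)=-169/38
back: M2=-169/38
back: M1=33/8−1/4·-169/38=199/38
M: M0=0, M1=199/38, M2=-169/38, M3=0
seg 0: a=4, c=M0/2=0, d=(M1−M0)/(6·2)=199/456, b=Δ0−h0·(2M0+M1)/6=-242/57
seg 1: a=-1, c=M1/2=199/76, d=(M2−M1)/(6·2)=-46/57, b=Δ1−h1·(2M1+M2)/6=113/114
seg 2: a=5, c=M2/2=-169/76, d=(M3−M2)/(6·3)=169/684, b=Δ2−h2·(2M2+M3)/6=203/114
t_q=1 → seg 0, τ=1; S=4+-242/57·τ+0·τ²+199/456·τ³=29/152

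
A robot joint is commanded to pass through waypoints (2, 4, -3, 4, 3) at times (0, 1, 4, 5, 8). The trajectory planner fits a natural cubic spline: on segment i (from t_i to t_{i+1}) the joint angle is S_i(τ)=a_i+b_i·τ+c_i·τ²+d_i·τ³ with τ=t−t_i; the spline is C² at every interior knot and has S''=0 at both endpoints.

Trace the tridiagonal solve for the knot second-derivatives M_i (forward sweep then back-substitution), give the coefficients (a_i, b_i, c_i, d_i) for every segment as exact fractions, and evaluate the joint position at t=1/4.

Δ: Δ0=2, Δ1=-7/3, Δ2=7, Δ3=-1/3
row 1: diag=8, rhs=-26; c'=3/8, d'=-13/4
row 2: denom=8−3·3/8=55/8; d'=(56−3·-13/4)/(55/8)=526/55
row 3: denom=8−1·8/55=432/55; d'=(-44−1·526/55)/(432/55)=-491/72
back: M3=-491/72
back: M2=526/55−8/55·-491/72=95/9
back: M1=-13/4−3/8·95/9=-173/24
M: M0=0, M1=-173/24, M2=95/9, M3=-491/72, M4=0
seg 0: a=2, c=M0/2=0, d=(M1−M0)/(6·1)=-173/144, b=Δ0−h0·(2M0+M1)/6=461/144
seg 1: a=4, c=M1/2=-173/48, d=(M2−M1)/(6·3)=1279/1296, b=Δ1−h1·(2M1+M2)/6=-29/72
seg 2: a=-3, c=M2/2=95/18, d=(M3−M2)/(6·1)=-139/48, b=Δ2−h2·(2M2+M3)/6=665/144
seg 3: a=4, c=M3/2=-491/144, d=(M4−M3)/(6·3)=491/1296, b=Δ3−h3·(2M3+M4)/6=467/72
t_q=1/4 → seg 0, τ=1/4; S=2+461/144·τ+0·τ²+-173/144·τ³=8545/3072

  seg 0: a=2 b=461/144 c=0 d=-173/144
  seg 1: a=4 b=-29/72 c=-173/48 d=1279/1296
  seg 2: a=-3 b=665/144 c=95/18 d=-139/48
  seg 3: a=4 b=467/72 c=-491/144 d=491/1296
S(1/4) = 8545/3072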